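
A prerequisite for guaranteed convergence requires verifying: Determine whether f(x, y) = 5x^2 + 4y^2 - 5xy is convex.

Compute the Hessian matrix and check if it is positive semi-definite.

f(x,y) = 5x^2 + 4y^2 - 5xy
Hessian H = [[10, -5], [-5, 8]]
trace(H) = 18, det(H) = 55
Eigenvalues: (18 +/- sqrt(104)) / 2 = 14.1, 3.901
Since both eigenvalues > 0, f is convex.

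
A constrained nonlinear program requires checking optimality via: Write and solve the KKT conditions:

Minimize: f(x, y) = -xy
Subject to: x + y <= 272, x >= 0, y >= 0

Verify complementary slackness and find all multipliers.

Problem: min -xy s.t. x + y <= 272 (multiplier lambda), x >= 0 (mu_x), y >= 0 (mu_y)
KKT stationarity: -y + lambda - mu_x = 0, -x + lambda - mu_y = 0, with lambda, mu_x, mu_y >= 0
Complementary slackness: lambda*(x + y - 272) = 0, mu_x*x = 0, mu_y*y = 0
If lambda = 0: y = -mu_x <= 0 and x = -mu_y <= 0 force x = y = 0 with f = 0; but x = y = 136 is feasible with f = -18496 < 0, so this is not the minimum. Hence lambda > 0 and x + y = 272.
Try x > 0, y > 0 (so mu_x = mu_y = 0): y = lambda, x = lambda => x = y = lambda
x + y = 272 => 2*lambda = 272 => lambda = 136
x* = y* = 136 > 0, consistent with mu_x = mu_y = 0.
(Any feasible point with x = 0 or y = 0 has f = 0 > -18496, so the minimum is not on those boundaries.)
min(-xy) = -18496 (i.e. max xy = 18496)
Multipliers: lambda = 136, mu_x = 0, mu_y = 0
Complementary slackness: lambda*(x + y - 272) = 136*(136 + 136 - 272) = 0, mu_x*x = 0*136 = 0, mu_y*y = 0*136 = 0. Satisfied.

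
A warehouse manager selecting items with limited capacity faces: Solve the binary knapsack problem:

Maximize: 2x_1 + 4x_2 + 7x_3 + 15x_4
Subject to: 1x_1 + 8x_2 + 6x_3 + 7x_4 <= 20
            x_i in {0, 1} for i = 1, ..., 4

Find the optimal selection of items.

Items: item 1 (v=2, w=1), item 2 (v=4, w=8), item 3 (v=7, w=6), item 4 (v=15, w=7)
Capacity: 20
Checking all 16 subsets (w = total weight, v = total value):
  {}: w = 0, v = 0
  {1}: w = 1, v = 2
  {2}: w = 8, v = 4
  {3}: w = 6, v = 7
  {4}: w = 7, v = 15
  {1, 2}: w = 9, v = 6
  {1, 3}: w = 7, v = 9
  {1, 4}: w = 8, v = 17
  {2, 3}: w = 14, v = 11
  {2, 4}: w = 15, v = 19
  {3, 4}: w = 13, v = 22
  {1, 2, 3}: w = 15, v = 13
  {1, 2, 4}: w = 16, v = 21
  {1, 3, 4}: w = 14, v = 24
  {2, 3, 4}: w = 21 > 20, infeasible
  {1, 2, 3, 4}: w = 22 > 20, infeasible
Best feasible subset: items [1, 3, 4]
Total weight: 14 <= 20, total value: 24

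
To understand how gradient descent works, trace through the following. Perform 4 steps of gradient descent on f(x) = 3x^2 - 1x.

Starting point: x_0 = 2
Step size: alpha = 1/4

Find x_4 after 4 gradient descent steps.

f(x) = 3x^2 - 1x, f'(x) = 6x + (-1)
Step 1: f'(2) = 11, x_1 = 2 - 1/4 * 11 = -3/4
Step 2: f'(-3/4) = -11/2, x_2 = -3/4 - 1/4 * -11/2 = 5/8
Step 3: f'(5/8) = 11/4, x_3 = 5/8 - 1/4 * 11/4 = -1/16
Step 4: f'(-1/16) = -11/8, x_4 = -1/16 - 1/4 * -11/8 = 9/32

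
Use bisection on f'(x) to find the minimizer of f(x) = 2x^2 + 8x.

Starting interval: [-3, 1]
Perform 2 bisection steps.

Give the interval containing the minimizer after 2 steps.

Finding critical point of f(x) = 2x^2 + 8x using bisection on f'(x) = 4x + 8.
f'(x) = 0 when x = -2.
Starting interval: [-3, 1]
Step 1: mid = -1, f'(mid) = 4, new interval = [-3, -1]
Step 2: mid = -2, f'(mid) = 0, new interval = [-2, -2]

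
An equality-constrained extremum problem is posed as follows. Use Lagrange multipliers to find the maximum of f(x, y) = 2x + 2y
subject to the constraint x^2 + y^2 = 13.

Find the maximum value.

Set up Lagrange conditions: grad f = lambda * grad g
  2 = 2*lambda*x
  2 = 2*lambda*y
From these: x/y = 2/2, so x = 2t, y = 2t for some t.
Substitute into constraint: (2t)^2 + (2t)^2 = 13
  t^2 * 8 = 13
  t = sqrt(13/8)
Maximum = 2*x + 2*y = (2^2 + 2^2)*t = 8 * sqrt(13/8) = sqrt(104)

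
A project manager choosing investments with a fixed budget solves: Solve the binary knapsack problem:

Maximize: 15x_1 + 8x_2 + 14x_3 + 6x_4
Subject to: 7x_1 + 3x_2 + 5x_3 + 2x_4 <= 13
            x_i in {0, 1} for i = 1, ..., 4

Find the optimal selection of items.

Items: item 1 (v=15, w=7), item 2 (v=8, w=3), item 3 (v=14, w=5), item 4 (v=6, w=2)
Capacity: 13
Checking all 16 subsets (w = total weight, v = total value):
  {}: w = 0, v = 0
  {1}: w = 7, v = 15
  {2}: w = 3, v = 8
  {3}: w = 5, v = 14
  {4}: w = 2, v = 6
  {1, 2}: w = 10, v = 23
  {1, 3}: w = 12, v = 29
  {1, 4}: w = 9, v = 21
  {2, 3}: w = 8, v = 22
  {2, 4}: w = 5, v = 14
  {3, 4}: w = 7, v = 20
  {1, 2, 3}: w = 15 > 13, infeasible
  {1, 2, 4}: w = 12, v = 29
  {1, 3, 4}: w = 14 > 13, infeasible
  {2, 3, 4}: w = 10, v = 28
  {1, 2, 3, 4}: w = 17 > 13, infeasible
Best feasible subset: items [1, 3]
(The same value 29 is also attained by {1, 2, 4}.)
Total weight: 12 <= 13, total value: 29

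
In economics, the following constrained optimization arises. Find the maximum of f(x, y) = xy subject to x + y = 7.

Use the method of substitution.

Substitute y = 7 - x into f(x,y) = xy:
g(x) = x(7 - x) = 7x - x^2
g'(x) = 7 - 2x = 0  =>  x = 7/2
y = 7 - 7/2 = 7/2
Maximum value = (7/2) * (7/2) = 49/4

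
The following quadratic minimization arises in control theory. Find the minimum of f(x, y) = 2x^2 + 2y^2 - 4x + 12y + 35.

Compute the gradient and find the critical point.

f(x,y) = 2x^2 + 2y^2 - 4x + 12y + 35
df/dx = 4x + (-4) = 0  =>  x = 1
df/dy = 4y + (12) = 0  =>  y = -3
f(1, -3) = 2*(1)^2 + 2*(-3)^2 + -4*(1) + 12*(-3) + 35 = 15
Hessian is diagonal with entries 4, 4 > 0, so this is a minimum.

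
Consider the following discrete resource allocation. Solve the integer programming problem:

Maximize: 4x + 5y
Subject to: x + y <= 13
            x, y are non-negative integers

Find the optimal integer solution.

Objective: 4x + 5y, constraint: x + y <= 13
Coefficient of y is 5 > coefficient of x is 4, so allocate the entire budget to y.
Optimal: x = 0, y = 13, value = 65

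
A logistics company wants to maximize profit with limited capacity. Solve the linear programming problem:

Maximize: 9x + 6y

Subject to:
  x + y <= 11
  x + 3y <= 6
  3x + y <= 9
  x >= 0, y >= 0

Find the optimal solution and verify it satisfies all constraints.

Feasible vertices: (0, 0), (0, 2), (21/8, 9/8), (3, 0)
Objective 9x + 6y at each vertex:
  (0, 0): 0
  (0, 2): 12
  (21/8, 9/8): 243/8
  (3, 0): 27
Maximum is 243/8 at (21/8, 9/8).
Verify constraints at (x, y) = (21/8, 9/8):
  1*(21/8) + 1*(9/8) = 15/4 <= 11
  1*(21/8) + 3*(9/8) = 6 <= 6 (active)
  3*(21/8) + 1*(9/8) = 9 <= 9 (active)
  x = 21/8 >= 0, y = 9/8 >= 0. All constraints satisfied.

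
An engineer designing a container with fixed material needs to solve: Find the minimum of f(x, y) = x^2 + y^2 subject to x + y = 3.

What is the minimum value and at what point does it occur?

Substitute y = 3 - x into f(x,y) = x^2 + y^2:
g(x) = x^2 + (3 - x)^2 = 2x^2 - 6x + 9
g'(x) = 4x - 6 = 0  =>  x = 3/2
y = 3 - 3/2 = 3/2
Minimum value = (3/2)^2 + (3/2)^2 = 9/2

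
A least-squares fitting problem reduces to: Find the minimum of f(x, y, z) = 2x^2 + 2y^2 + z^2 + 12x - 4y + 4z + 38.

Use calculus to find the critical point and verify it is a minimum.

f(x,y,z) = 2x^2 + 2y^2 + z^2 + 12x - 4y + 4z + 38
df/dx = 4x + (12) = 0 => x = -3
df/dy = 4y + (-4) = 0 => y = 1
df/dz = 2z + (4) = 0 => z = -2
f(-3,1,-2) = 2*(-3)^2 + 2*(1)^2 + 1*(-2)^2 + 12*(-3) + -4*(1) + 4*(-2) + 38 = 14
Hessian is diagonal with entries 4, 4, 2 > 0, confirmed minimum.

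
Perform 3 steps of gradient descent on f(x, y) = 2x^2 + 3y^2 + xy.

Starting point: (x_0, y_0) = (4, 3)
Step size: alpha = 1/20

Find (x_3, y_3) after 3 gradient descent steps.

f(x,y) = 2x^2 + 3y^2 + xy
grad_x = 4x + 1y, grad_y = 6y + 1x
Step 1: grad = (19, 22), (61/20, 19/10)
Step 2: grad = (141/10, 289/20), (469/200, 471/400)
Step 3: grad = (4223/400, 941/100), (14537/8000, 707/1000)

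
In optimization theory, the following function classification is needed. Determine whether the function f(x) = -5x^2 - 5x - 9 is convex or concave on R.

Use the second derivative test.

f(x) = -5x^2 - 5x - 9
f'(x) = -10x - 5
f''(x) = -10
Since f''(x) = -10 < 0 for all x, f is concave on R.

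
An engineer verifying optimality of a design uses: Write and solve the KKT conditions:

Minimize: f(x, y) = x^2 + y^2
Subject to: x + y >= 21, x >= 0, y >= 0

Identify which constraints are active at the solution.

KKT conditions for min x^2 + y^2 s.t. 1x + 1y >= 21, x >= 0, y >= 0:
Stationarity: 2x = mu*1 + mu_x, 2y = mu*1 + mu_y, with mu, mu_x, mu_y >= 0
Complementary slackness: mu*(x + y - 21) = 0, mu_x*x = 0, mu_y*y = 0
(0, 0) is infeasible (1*0 + 1*0 < 21), so if mu = 0 stationarity would force x = mu_x/2 >= 0, y = mu_y/2 >= 0 with mu_x*x = mu_y*y = 0, i.e. x = y = 0: contradiction. Hence mu > 0 and x + y = 21 is active.
Try x > 0, y > 0 (so mu_x = mu_y = 0): x = 1*mu/2, y = 1*mu/2
Substitute: 1*(1*mu/2) + 1*(1*mu/2) = 21
  mu*2/2 = 21 => mu = 21
x* = 21/2 > 0, y* = 21/2 > 0, consistent with mu_x = mu_y = 0.
f is convex and the constraints are linear, so this KKT point is the global minimum.
f* = 441/2
Active constraints: x + y >= 21 (holds with equality, mu = 21 > 0); x >= 0 and y >= 0 are inactive (mu_x = mu_y = 0).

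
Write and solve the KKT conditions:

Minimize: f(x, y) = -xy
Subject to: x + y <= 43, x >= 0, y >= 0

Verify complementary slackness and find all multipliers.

Problem: min -xy s.t. x + y <= 43 (multiplier lambda), x >= 0 (mu_x), y >= 0 (mu_y)
KKT stationarity: -y + lambda - mu_x = 0, -x + lambda - mu_y = 0, with lambda, mu_x, mu_y >= 0
Complementary slackness: lambda*(x + y - 43) = 0, mu_x*x = 0, mu_y*y = 0
If lambda = 0: y = -mu_x <= 0 and x = -mu_y <= 0 force x = y = 0 with f = 0; but x = y = 43/2 is feasible with f = -1849/4 < 0, so this is not the minimum. Hence lambda > 0 and x + y = 43.
Try x > 0, y > 0 (so mu_x = mu_y = 0): y = lambda, x = lambda => x = y = lambda
x + y = 43 => 2*lambda = 43 => lambda = 43/2
x* = y* = 43/2 > 0, consistent with mu_x = mu_y = 0.
(Any feasible point with x = 0 or y = 0 has f = 0 > -1849/4, so the minimum is not on those boundaries.)
min(-xy) = -1849/4 (i.e. max xy = 1849/4)
Multipliers: lambda = 43/2, mu_x = 0, mu_y = 0
Complementary slackness: lambda*(x + y - 43) = 43/2*(43/2 + 43/2 - 43) = 0, mu_x*x = 0*43/2 = 0, mu_y*y = 0*43/2 = 0. Satisfied.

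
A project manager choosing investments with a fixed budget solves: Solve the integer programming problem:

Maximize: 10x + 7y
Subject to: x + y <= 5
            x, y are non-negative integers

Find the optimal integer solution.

Objective: 10x + 7y, constraint: x + y <= 5
Coefficient of x is 10 >= coefficient of y is 7, so allocate the entire budget to x.
Optimal: x = 5, y = 0, value = 50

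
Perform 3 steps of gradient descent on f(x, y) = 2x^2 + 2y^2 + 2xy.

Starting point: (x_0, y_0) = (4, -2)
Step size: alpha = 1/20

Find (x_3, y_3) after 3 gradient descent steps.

f(x,y) = 2x^2 + 2y^2 + 2xy
grad_x = 4x + 2y, grad_y = 4y + 2x
Step 1: grad = (12, 0), (17/5, -2)
Step 2: grad = (48/5, -6/5), (73/25, -97/50)
Step 3: grad = (39/5, -48/25), (253/100, -461/250)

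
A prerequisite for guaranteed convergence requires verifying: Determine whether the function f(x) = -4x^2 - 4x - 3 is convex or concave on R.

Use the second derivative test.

f(x) = -4x^2 - 4x - 3
f'(x) = -8x - 4
f''(x) = -8
Since f''(x) = -8 < 0 for all x, f is concave on R.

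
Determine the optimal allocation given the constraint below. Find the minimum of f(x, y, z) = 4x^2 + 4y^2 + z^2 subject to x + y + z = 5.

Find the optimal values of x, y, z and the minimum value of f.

Using Lagrange multipliers on f = 4x^2 + 4y^2 + z^2 with constraint x + y + z = 5:
Conditions: 2*4*x = lambda, 2*4*y = lambda, 2*1*z = lambda
So x = lambda/8, y = lambda/8, z = lambda/2
Substituting into constraint: lambda * (3/4) = 5
lambda = 20/3
x = 5/6, y = 5/6, z = 10/3
Minimum value = 50/3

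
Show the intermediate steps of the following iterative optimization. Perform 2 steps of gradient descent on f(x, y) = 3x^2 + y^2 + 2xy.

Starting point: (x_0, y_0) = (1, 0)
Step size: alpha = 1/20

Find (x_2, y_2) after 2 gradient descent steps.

f(x,y) = 3x^2 + y^2 + 2xy
grad_x = 6x + 2y, grad_y = 2y + 2x
Step 1: grad = (6, 2), (7/10, -1/10)
Step 2: grad = (4, 6/5), (1/2, -4/25)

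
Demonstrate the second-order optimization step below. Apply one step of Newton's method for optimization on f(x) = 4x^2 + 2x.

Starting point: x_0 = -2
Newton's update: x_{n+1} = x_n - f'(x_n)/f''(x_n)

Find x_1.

f(x) = 4x^2 + 2x
f'(x) = 8x + (2), f''(x) = 8
Newton step: x_1 = x_0 - f'(x_0)/f''(x_0)
f'(-2) = -14
x_1 = -2 - -14/8 = -1/4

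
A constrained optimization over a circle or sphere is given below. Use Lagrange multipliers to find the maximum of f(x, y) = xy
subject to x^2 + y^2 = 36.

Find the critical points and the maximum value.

Lagrange conditions: y = 2*lambda*x and x = 2*lambda*y
If x = 0 then y = 0, violating the constraint, so x, y != 0.
Dividing: y/x = x/y => x^2 = y^2 => y = x or y = -x
Constraint: 2x^2 = 36 => x^2 = 18 => x = +/-sqrt(18)
Critical points: (sqrt(18), sqrt(18)), (-sqrt(18), -sqrt(18)), (sqrt(18), -sqrt(18)), (-sqrt(18), sqrt(18))
  y = x:  xy = x^2 = 18  at (sqrt(18), sqrt(18)) and (-sqrt(18), -sqrt(18))
  y = -x: xy = -x^2 = -18 at (sqrt(18), -sqrt(18)) and (-sqrt(18), sqrt(18))
Maximum xy = 18 at (sqrt(18), sqrt(18)) and (-sqrt(18), -sqrt(18))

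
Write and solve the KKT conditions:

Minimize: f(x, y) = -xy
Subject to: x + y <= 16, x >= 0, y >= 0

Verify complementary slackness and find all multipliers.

Problem: min -xy s.t. x + y <= 16 (multiplier lambda), x >= 0 (mu_x), y >= 0 (mu_y)
KKT stationarity: -y + lambda - mu_x = 0, -x + lambda - mu_y = 0, with lambda, mu_x, mu_y >= 0
Complementary slackness: lambda*(x + y - 16) = 0, mu_x*x = 0, mu_y*y = 0
If lambda = 0: y = -mu_x <= 0 and x = -mu_y <= 0 force x = y = 0 with f = 0; but x = y = 8 is feasible with f = -64 < 0, so this is not the minimum. Hence lambda > 0 and x + y = 16.
Try x > 0, y > 0 (so mu_x = mu_y = 0): y = lambda, x = lambda => x = y = lambda
x + y = 16 => 2*lambda = 16 => lambda = 8
x* = y* = 8 > 0, consistent with mu_x = mu_y = 0.
(Any feasible point with x = 0 or y = 0 has f = 0 > -64, so the minimum is not on those boundaries.)
min(-xy) = -64 (i.e. max xy = 64)
Multipliers: lambda = 8, mu_x = 0, mu_y = 0
Complementary slackness: lambda*(x + y - 16) = 8*(8 + 8 - 16) = 0, mu_x*x = 0*8 = 0, mu_y*y = 0*8 = 0. Satisfied.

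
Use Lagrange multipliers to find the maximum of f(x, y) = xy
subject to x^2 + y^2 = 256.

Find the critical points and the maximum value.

Lagrange conditions: y = 2*lambda*x and x = 2*lambda*y
If x = 0 then y = 0, violating the constraint, so x, y != 0.
Dividing: y/x = x/y => x^2 = y^2 => y = x or y = -x
Constraint: 2x^2 = 256 => x^2 = 128 => x = +/-sqrt(128)
Critical points: (sqrt(128), sqrt(128)), (-sqrt(128), -sqrt(128)), (sqrt(128), -sqrt(128)), (-sqrt(128), sqrt(128))
  y = x:  xy = x^2 = 128  at (sqrt(128), sqrt(128)) and (-sqrt(128), -sqrt(128))
  y = -x: xy = -x^2 = -128 at (sqrt(128), -sqrt(128)) and (-sqrt(128), sqrt(128))
Maximum xy = 128 at (sqrt(128), sqrt(128)) and (-sqrt(128), -sqrt(128))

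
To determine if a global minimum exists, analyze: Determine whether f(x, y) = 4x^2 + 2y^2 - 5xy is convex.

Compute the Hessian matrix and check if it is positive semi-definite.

f(x,y) = 4x^2 + 2y^2 - 5xy
Hessian H = [[8, -5], [-5, 4]]
trace(H) = 12, det(H) = 7
Eigenvalues: (12 +/- sqrt(116)) / 2 = 11.39, 0.6148
Since both eigenvalues > 0, f is convex.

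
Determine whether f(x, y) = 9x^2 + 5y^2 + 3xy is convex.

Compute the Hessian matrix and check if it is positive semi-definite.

f(x,y) = 9x^2 + 5y^2 + 3xy
Hessian H = [[18, 3], [3, 10]]
trace(H) = 28, det(H) = 171
Eigenvalues: (28 +/- sqrt(100)) / 2 = 19, 9
Since both eigenvalues > 0, f is convex.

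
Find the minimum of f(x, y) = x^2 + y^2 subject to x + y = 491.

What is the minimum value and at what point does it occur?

Substitute y = 491 - x into f(x,y) = x^2 + y^2:
g(x) = x^2 + (491 - x)^2 = 2x^2 - 982x + 241081
g'(x) = 4x - 982 = 0  =>  x = 491/2
y = 491 - 491/2 = 491/2
Minimum value = (491/2)^2 + (491/2)^2 = 241081/2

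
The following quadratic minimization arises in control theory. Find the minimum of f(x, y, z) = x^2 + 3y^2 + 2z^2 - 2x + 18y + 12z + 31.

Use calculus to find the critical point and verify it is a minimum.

f(x,y,z) = x^2 + 3y^2 + 2z^2 - 2x + 18y + 12z + 31
df/dx = 2x + (-2) = 0 => x = 1
df/dy = 6y + (18) = 0 => y = -3
df/dz = 4z + (12) = 0 => z = -3
f(1,-3,-3) = 1*(1)^2 + 3*(-3)^2 + 2*(-3)^2 + -2*(1) + 18*(-3) + 12*(-3) + 31 = -15
Hessian is diagonal with entries 2, 6, 4 > 0, confirmed minimum.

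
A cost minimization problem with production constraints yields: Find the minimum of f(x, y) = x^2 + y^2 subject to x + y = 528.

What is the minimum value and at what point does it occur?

Substitute y = 528 - x into f(x,y) = x^2 + y^2:
g(x) = x^2 + (528 - x)^2 = 2x^2 - 1056x + 278784
g'(x) = 4x - 1056 = 0  =>  x = 264
y = 528 - 264 = 264
Minimum value = 264^2 + 264^2 = 139392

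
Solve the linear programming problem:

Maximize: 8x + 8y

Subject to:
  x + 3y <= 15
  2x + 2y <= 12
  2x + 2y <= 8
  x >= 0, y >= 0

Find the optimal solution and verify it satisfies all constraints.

Feasible vertices: (0, 0), (0, 4), (4, 0)
Objective 8x + 8y at each vertex:
  (0, 0): 0
  (0, 4): 32
  (4, 0): 32
Maximum is 32 at (0, 4).
Verify constraints at (x, y) = (0, 4):
  1*0 + 3*4 = 12 <= 15
  2*0 + 2*4 = 8 <= 12
  2*0 + 2*4 = 8 <= 8 (active)
  x = 0 >= 0, y = 4 >= 0. All constraints satisfied.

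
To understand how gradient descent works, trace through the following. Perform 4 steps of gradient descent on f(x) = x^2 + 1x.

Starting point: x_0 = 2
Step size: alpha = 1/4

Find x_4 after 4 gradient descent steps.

f(x) = x^2 + 1x, f'(x) = 2x + (1)
Step 1: f'(2) = 5, x_1 = 2 - 1/4 * 5 = 3/4
Step 2: f'(3/4) = 5/2, x_2 = 3/4 - 1/4 * 5/2 = 1/8
Step 3: f'(1/8) = 5/4, x_3 = 1/8 - 1/4 * 5/4 = -3/16
Step 4: f'(-3/16) = 5/8, x_4 = -3/16 - 1/4 * 5/8 = -11/32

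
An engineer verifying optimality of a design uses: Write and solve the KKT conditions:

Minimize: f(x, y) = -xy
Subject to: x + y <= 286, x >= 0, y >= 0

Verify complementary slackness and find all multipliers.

Problem: min -xy s.t. x + y <= 286 (multiplier lambda), x >= 0 (mu_x), y >= 0 (mu_y)
KKT stationarity: -y + lambda - mu_x = 0, -x + lambda - mu_y = 0, with lambda, mu_x, mu_y >= 0
Complementary slackness: lambda*(x + y - 286) = 0, mu_x*x = 0, mu_y*y = 0
If lambda = 0: y = -mu_x <= 0 and x = -mu_y <= 0 force x = y = 0 with f = 0; but x = y = 143 is feasible with f = -20449 < 0, so this is not the minimum. Hence lambda > 0 and x + y = 286.
Try x > 0, y > 0 (so mu_x = mu_y = 0): y = lambda, x = lambda => x = y = lambda
x + y = 286 => 2*lambda = 286 => lambda = 143
x* = y* = 143 > 0, consistent with mu_x = mu_y = 0.
(Any feasible point with x = 0 or y = 0 has f = 0 > -20449, so the minimum is not on those boundaries.)
min(-xy) = -20449 (i.e. max xy = 20449)
Multipliers: lambda = 143, mu_x = 0, mu_y = 0
Complementary slackness: lambda*(x + y - 286) = 143*(143 + 143 - 286) = 0, mu_x*x = 0*143 = 0, mu_y*y = 0*143 = 0. Satisfied.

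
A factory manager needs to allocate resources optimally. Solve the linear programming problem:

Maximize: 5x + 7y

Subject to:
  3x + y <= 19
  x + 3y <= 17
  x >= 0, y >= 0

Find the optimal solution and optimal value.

Feasible vertices: (0, 0), (0, 17/3), (5, 4), (19/3, 0)
Objective 5x + 7y at each:
  (0, 0): 0
  (0, 17/3): 119/3
  (5, 4): 53
  (19/3, 0): 95/3
Maximum is 53 at (5, 4).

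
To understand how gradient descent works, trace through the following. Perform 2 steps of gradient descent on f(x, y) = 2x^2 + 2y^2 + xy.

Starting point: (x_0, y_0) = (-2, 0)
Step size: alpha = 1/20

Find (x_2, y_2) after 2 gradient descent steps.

f(x,y) = 2x^2 + 2y^2 + xy
grad_x = 4x + 1y, grad_y = 4y + 1x
Step 1: grad = (-8, -2), (-8/5, 1/10)
Step 2: grad = (-63/10, -6/5), (-257/200, 4/25)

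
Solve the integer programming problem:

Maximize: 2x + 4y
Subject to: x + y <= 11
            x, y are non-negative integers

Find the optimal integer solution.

Objective: 2x + 4y, constraint: x + y <= 11
Coefficient of y is 4 > coefficient of x is 2, so allocate the entire budget to y.
Optimal: x = 0, y = 11, value = 44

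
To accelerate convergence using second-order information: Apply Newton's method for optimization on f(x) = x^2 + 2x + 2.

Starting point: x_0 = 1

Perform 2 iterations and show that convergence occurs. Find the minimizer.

f(x) = x^2 + 2x + 2, f'(x) = 2x + (2), f''(x) = 2
Step 1: f'(1) = 4, x_1 = 1 - 4/2 = -1
Step 2: f'(-1) = 0, x_2 = -1 (converged)
Newton's method converges in 1 step for quadratics.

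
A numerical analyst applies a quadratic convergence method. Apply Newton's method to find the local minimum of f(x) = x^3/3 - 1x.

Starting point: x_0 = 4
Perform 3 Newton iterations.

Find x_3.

f(x) = x^3/3 - 1x
f'(x) = x^2 - 1, f''(x) = 2x
Newton update: x_{n+1} = x_n - (x_n^2 - 1)/(2*x_n)
Step 1: x_0 = 4, f'=15, f''=8, x_1 = 17/8
Step 2: x_1 = 17/8, f'=225/64, f''=17/4, x_2 = 353/272
Step 3: x_2 = 353/272, f'=50625/73984, f''=353/136, x_3 = 198593/192032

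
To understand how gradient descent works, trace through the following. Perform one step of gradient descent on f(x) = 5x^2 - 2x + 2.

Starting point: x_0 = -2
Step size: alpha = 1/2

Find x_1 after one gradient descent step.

f(x) = 5x^2 - 2x + 2
f'(x) = 10x - 2
f'(-2) = 10*-2 + (-2) = -22
x_1 = x_0 - alpha * f'(x_0) = -2 - 1/2 * -22 = 9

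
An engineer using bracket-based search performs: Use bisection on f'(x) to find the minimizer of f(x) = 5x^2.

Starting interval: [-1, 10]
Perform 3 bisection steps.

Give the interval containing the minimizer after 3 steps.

Finding critical point of f(x) = 5x^2 using bisection on f'(x) = 10x + 0.
f'(x) = 0 when x = 0.
Starting interval: [-1, 10]
Step 1: mid = 9/2, f'(mid) = 45, new interval = [-1, 9/2]
Step 2: mid = 7/4, f'(mid) = 35/2, new interval = [-1, 7/4]
Step 3: mid = 3/8, f'(mid) = 15/4, new interval = [-1, 3/8]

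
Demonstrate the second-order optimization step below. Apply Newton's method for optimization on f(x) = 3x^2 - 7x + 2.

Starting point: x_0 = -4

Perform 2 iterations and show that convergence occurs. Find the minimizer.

f(x) = 3x^2 - 7x + 2, f'(x) = 6x + (-7), f''(x) = 6
Step 1: f'(-4) = -31, x_1 = -4 - -31/6 = 7/6
Step 2: f'(7/6) = 0, x_2 = 7/6 (converged)
Newton's method converges in 1 step for quadratics.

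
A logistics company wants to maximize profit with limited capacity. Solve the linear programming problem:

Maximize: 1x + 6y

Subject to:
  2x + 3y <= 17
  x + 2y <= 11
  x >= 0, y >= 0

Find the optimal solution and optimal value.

Feasible vertices: (0, 0), (0, 11/2), (1, 5), (17/2, 0)
Objective 1x + 6y at each:
  (0, 0): 0
  (0, 11/2): 33
  (1, 5): 31
  (17/2, 0): 17/2
Maximum is 33 at (0, 11/2).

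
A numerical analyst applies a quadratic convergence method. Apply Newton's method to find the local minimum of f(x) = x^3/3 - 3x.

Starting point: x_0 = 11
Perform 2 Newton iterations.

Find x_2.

f(x) = x^3/3 - 3x
f'(x) = x^2 - 3, f''(x) = 2x
Newton update: x_{n+1} = x_n - (x_n^2 - 3)/(2*x_n)
Step 1: x_0 = 11, f'=118, f''=22, x_1 = 62/11
Step 2: x_1 = 62/11, f'=3481/121, f''=124/11, x_2 = 4207/1364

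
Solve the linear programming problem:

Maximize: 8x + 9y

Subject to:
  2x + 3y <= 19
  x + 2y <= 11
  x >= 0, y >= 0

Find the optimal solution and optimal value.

Feasible vertices: (0, 0), (0, 11/2), (5, 3), (19/2, 0)
Objective 8x + 9y at each:
  (0, 0): 0
  (0, 11/2): 99/2
  (5, 3): 67
  (19/2, 0): 76
Maximum is 76 at (19/2, 0).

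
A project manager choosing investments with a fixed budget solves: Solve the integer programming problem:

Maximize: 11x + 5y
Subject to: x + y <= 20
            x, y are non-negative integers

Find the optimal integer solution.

Objective: 11x + 5y, constraint: x + y <= 20
Coefficient of x is 11 >= coefficient of y is 5, so allocate the entire budget to x.
Optimal: x = 20, y = 0, value = 220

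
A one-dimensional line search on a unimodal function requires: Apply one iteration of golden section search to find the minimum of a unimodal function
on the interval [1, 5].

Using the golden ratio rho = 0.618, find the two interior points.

Golden section search on [1, 5].
Golden ratio rho = 0.618 (approx).
Interior points:
  x_1 = 1 + (1-0.618)*4 = 2.5280
  x_2 = 1 + 0.618*4 = 3.4720
Compare f(x_1) and f(x_2) to determine which subinterval to keep.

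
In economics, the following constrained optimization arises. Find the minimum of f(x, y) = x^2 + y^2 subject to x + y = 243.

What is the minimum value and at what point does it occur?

Substitute y = 243 - x into f(x,y) = x^2 + y^2:
g(x) = x^2 + (243 - x)^2 = 2x^2 - 486x + 59049
g'(x) = 4x - 486 = 0  =>  x = 243/2
y = 243 - 243/2 = 243/2
Minimum value = (243/2)^2 + (243/2)^2 = 59049/2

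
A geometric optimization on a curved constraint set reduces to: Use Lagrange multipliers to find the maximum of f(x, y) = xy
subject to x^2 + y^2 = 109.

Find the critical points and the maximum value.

Lagrange conditions: y = 2*lambda*x and x = 2*lambda*y
If x = 0 then y = 0, violating the constraint, so x, y != 0.
Dividing: y/x = x/y => x^2 = y^2 => y = x or y = -x
Constraint: 2x^2 = 109 => x^2 = 109/2 => x = +/-sqrt(109/2)
Critical points: (sqrt(109/2), sqrt(109/2)), (-sqrt(109/2), -sqrt(109/2)), (sqrt(109/2), -sqrt(109/2)), (-sqrt(109/2), sqrt(109/2))
  y = x:  xy = x^2 = 109/2  at (sqrt(109/2), sqrt(109/2)) and (-sqrt(109/2), -sqrt(109/2))
  y = -x: xy = -x^2 = -109/2 at (sqrt(109/2), -sqrt(109/2)) and (-sqrt(109/2), sqrt(109/2))
Maximum xy = 109/2 at (sqrt(109/2), sqrt(109/2)) and (-sqrt(109/2), -sqrt(109/2))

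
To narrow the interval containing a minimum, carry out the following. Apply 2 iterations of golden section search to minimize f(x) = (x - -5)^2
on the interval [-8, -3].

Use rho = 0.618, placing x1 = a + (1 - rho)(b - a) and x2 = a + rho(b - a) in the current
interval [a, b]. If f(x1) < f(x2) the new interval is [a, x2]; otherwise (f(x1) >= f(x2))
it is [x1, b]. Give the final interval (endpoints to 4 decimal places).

Golden section search for min of f(x) = (x - -5)^2 on [-8, -3].
Each step: x1 = a + (1 - rho)(b - a), x2 = a + rho(b - a); if f(x1) < f(x2) keep [a, x2], otherwise keep [x1, b].
Step 1: [-8.0000, -3.0000], x1=-6.0900 (f=1.1881), x2=-4.9100 (f=0.0081); f(x1) > f(x2) => keep [-6.0900, -3.0000]
Step 2: [-6.0900, -3.0000], x1=-4.9096 (f=0.0082), x2=-4.1804 (f=0.6718); f(x1) < f(x2) => keep [-6.0900, -4.1804]
Final interval: [-6.0900, -4.1804]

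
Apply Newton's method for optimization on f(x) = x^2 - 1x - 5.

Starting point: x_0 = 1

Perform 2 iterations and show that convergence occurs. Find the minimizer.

f(x) = x^2 - 1x - 5, f'(x) = 2x + (-1), f''(x) = 2
Step 1: f'(1) = 1, x_1 = 1 - 1/2 = 1/2
Step 2: f'(1/2) = 0, x_2 = 1/2 (converged)
Newton's method converges in 1 step for quadratics.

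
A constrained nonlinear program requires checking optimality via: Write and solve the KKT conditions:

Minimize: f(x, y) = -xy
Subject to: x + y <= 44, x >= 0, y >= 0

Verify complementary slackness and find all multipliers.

Problem: min -xy s.t. x + y <= 44 (multiplier lambda), x >= 0 (mu_x), y >= 0 (mu_y)
KKT stationarity: -y + lambda - mu_x = 0, -x + lambda - mu_y = 0, with lambda, mu_x, mu_y >= 0
Complementary slackness: lambda*(x + y - 44) = 0, mu_x*x = 0, mu_y*y = 0
If lambda = 0: y = -mu_x <= 0 and x = -mu_y <= 0 force x = y = 0 with f = 0; but x = y = 22 is feasible with f = -484 < 0, so this is not the minimum. Hence lambda > 0 and x + y = 44.
Try x > 0, y > 0 (so mu_x = mu_y = 0): y = lambda, x = lambda => x = y = lambda
x + y = 44 => 2*lambda = 44 => lambda = 22
x* = y* = 22 > 0, consistent with mu_x = mu_y = 0.
(Any feasible point with x = 0 or y = 0 has f = 0 > -484, so the minimum is not on those boundaries.)
min(-xy) = -484 (i.e. max xy = 484)
Multipliers: lambda = 22, mu_x = 0, mu_y = 0
Complementary slackness: lambda*(x + y - 44) = 22*(22 + 22 - 44) = 0, mu_x*x = 0*22 = 0, mu_y*y = 0*22 = 0. Satisfied.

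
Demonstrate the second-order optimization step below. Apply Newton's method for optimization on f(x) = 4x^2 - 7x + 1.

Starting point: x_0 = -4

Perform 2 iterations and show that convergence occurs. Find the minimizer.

f(x) = 4x^2 - 7x + 1, f'(x) = 8x + (-7), f''(x) = 8
Step 1: f'(-4) = -39, x_1 = -4 - -39/8 = 7/8
Step 2: f'(7/8) = 0, x_2 = 7/8 (converged)
Newton's method converges in 1 step for quadratics.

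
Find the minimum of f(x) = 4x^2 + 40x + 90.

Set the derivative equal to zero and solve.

f(x) = 4x^2 + 40x + 90
f'(x) = 8x + (40) = 0
x = -40/8 = -5
f(-5) = -10
Since f''(x) = 8 > 0, this is a minimum.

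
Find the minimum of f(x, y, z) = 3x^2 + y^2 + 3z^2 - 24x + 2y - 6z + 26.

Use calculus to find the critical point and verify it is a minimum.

f(x,y,z) = 3x^2 + y^2 + 3z^2 - 24x + 2y - 6z + 26
df/dx = 6x + (-24) = 0 => x = 4
df/dy = 2y + (2) = 0 => y = -1
df/dz = 6z + (-6) = 0 => z = 1
f(4,-1,1) = 3*(4)^2 + 1*(-1)^2 + 3*(1)^2 + -24*(4) + 2*(-1) + -6*(1) + 26 = -26
Hessian is diagonal with entries 6, 2, 6 > 0, confirmed minimum.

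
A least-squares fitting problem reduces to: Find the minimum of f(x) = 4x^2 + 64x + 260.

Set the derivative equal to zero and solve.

f(x) = 4x^2 + 64x + 260
f'(x) = 8x + (64) = 0
x = -64/8 = -8
f(-8) = 4
Since f''(x) = 8 > 0, this is a minimum.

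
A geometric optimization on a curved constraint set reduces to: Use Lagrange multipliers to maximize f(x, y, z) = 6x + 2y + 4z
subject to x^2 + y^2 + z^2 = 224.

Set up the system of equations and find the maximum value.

Lagrange conditions: 6 = 2*lambda*x, 2 = 2*lambda*y, 4 = 2*lambda*z
So x:6 = y:2 = z:4, i.e. x = 6t, y = 2t, z = 4t
Constraint: t^2*(6^2 + 2^2 + 4^2) = 224
  t^2 * 56 = 224  =>  t = sqrt(4)
Maximum = 6*6t + 2*2t + 4*4t = 56*sqrt(4) = 112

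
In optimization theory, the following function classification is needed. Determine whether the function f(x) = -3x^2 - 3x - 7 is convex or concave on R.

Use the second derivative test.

f(x) = -3x^2 - 3x - 7
f'(x) = -6x - 3
f''(x) = -6
Since f''(x) = -6 < 0 for all x, f is concave on R.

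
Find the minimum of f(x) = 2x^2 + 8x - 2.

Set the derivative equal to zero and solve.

f(x) = 2x^2 + 8x - 2
f'(x) = 4x + (8) = 0
x = -8/4 = -2
f(-2) = -10
Since f''(x) = 4 > 0, this is a minimum.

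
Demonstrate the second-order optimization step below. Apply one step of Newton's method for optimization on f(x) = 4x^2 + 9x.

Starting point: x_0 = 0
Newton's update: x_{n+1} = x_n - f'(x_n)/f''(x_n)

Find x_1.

f(x) = 4x^2 + 9x
f'(x) = 8x + (9), f''(x) = 8
Newton step: x_1 = x_0 - f'(x_0)/f''(x_0)
f'(0) = 9
x_1 = 0 - 9/8 = -9/8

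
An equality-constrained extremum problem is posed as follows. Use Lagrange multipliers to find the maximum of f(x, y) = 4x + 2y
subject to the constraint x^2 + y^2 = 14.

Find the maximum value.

Set up Lagrange conditions: grad f = lambda * grad g
  4 = 2*lambda*x
  2 = 2*lambda*y
From these: x/y = 4/2, so x = 4t, y = 2t for some t.
Substitute into constraint: (4t)^2 + (2t)^2 = 14
  t^2 * 20 = 14
  t = sqrt(14/20)
Maximum = 4*x + 2*y = (4^2 + 2^2)*t = 20 * sqrt(14/20) = sqrt(280)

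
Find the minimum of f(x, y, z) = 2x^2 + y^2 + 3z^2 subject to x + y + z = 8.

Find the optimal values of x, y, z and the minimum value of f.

Using Lagrange multipliers on f = 2x^2 + y^2 + 3z^2 with constraint x + y + z = 8:
Conditions: 2*2*x = lambda, 2*1*y = lambda, 2*3*z = lambda
So x = lambda/4, y = lambda/2, z = lambda/6
Substituting into constraint: lambda * (11/12) = 8
lambda = 96/11
x = 24/11, y = 48/11, z = 16/11
Minimum value = 384/11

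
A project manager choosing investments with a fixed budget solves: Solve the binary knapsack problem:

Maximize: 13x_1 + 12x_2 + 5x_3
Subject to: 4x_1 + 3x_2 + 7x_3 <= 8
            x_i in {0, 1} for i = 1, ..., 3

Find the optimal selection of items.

Items: item 1 (v=13, w=4), item 2 (v=12, w=3), item 3 (v=5, w=7)
Capacity: 8
Checking all 8 subsets (w = total weight, v = total value):
  {}: w = 0, v = 0
  {1}: w = 4, v = 13
  {2}: w = 3, v = 12
  {3}: w = 7, v = 5
  {1, 2}: w = 7, v = 25
  {1, 3}: w = 11 > 8, infeasible
  {2, 3}: w = 10 > 8, infeasible
  {1, 2, 3}: w = 14 > 8, infeasible
Best feasible subset: items [1, 2]
Total weight: 7 <= 8, total value: 25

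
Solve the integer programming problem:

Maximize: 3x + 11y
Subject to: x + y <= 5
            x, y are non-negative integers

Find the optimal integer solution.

Objective: 3x + 11y, constraint: x + y <= 5
Coefficient of y is 11 > coefficient of x is 3, so allocate the entire budget to y.
Optimal: x = 0, y = 5, value = 55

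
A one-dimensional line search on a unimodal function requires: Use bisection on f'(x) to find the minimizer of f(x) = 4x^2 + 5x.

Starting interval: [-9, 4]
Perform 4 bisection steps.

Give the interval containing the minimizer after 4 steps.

Finding critical point of f(x) = 4x^2 + 5x using bisection on f'(x) = 8x + 5.
f'(x) = 0 when x = -5/8.
Starting interval: [-9, 4]
Step 1: mid = -5/2, f'(mid) = -15, new interval = [-5/2, 4]
Step 2: mid = 3/4, f'(mid) = 11, new interval = [-5/2, 3/4]
Step 3: mid = -7/8, f'(mid) = -2, new interval = [-7/8, 3/4]
Step 4: mid = -1/16, f'(mid) = 9/2, new interval = [-7/8, -1/16]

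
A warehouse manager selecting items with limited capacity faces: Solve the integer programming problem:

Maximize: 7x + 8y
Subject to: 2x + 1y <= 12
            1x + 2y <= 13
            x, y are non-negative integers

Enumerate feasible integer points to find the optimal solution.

Constraint 1: 2x + 1y <= 12
Constraint 2: 1x + 2y <= 13
Feasible x range (need y >= 0): 0 <= x <= min(12/2, 13/1) => x in {0, ..., 6}.
Enumerate feasible integer points row by row (the coefficient of y is 8 > 0, so for each x the largest feasible y gives the best value):
  x = 0: y <= min((12 - 2*0)/1, (13 - 1*0)/2) => y in {0, ..., 6}; best 7*0 + 8*6 = 48
  x = 1: y <= min((12 - 2*1)/1, (13 - 1*1)/2) => y in {0, ..., 6}; best 7*1 + 8*6 = 55
  x = 2: y <= min((12 - 2*2)/1, (13 - 1*2)/2) => y in {0, ..., 5}; best 7*2 + 8*5 = 54
  x = 3: y <= min((12 - 2*3)/1, (13 - 1*3)/2) => y in {0, ..., 5}; best 7*3 + 8*5 = 61
  x = 4: y <= min((12 - 2*4)/1, (13 - 1*4)/2) => y in {0, ..., 4}; best 7*4 + 8*4 = 60
  x = 5: y <= min((12 - 2*5)/1, (13 - 1*5)/2) => y in {0, ..., 2}; best 7*5 + 8*2 = 51
  x = 6: y <= min((12 - 2*6)/1, (13 - 1*6)/2) => y in {0}; best 7*6 + 8*0 = 42
The maximum 7x + 8y = 61 is achieved at x = 3, y = 5.
Check: 2*3 + 1*5 = 11 <= 12 and 1*3 + 2*5 = 13 <= 13.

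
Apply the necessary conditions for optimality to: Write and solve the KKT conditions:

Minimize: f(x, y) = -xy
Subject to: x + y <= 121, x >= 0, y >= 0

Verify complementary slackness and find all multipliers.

Problem: min -xy s.t. x + y <= 121 (multiplier lambda), x >= 0 (mu_x), y >= 0 (mu_y)
KKT stationarity: -y + lambda - mu_x = 0, -x + lambda - mu_y = 0, with lambda, mu_x, mu_y >= 0
Complementary slackness: lambda*(x + y - 121) = 0, mu_x*x = 0, mu_y*y = 0
If lambda = 0: y = -mu_x <= 0 and x = -mu_y <= 0 force x = y = 0 with f = 0; but x = y = 121/2 is feasible with f = -14641/4 < 0, so this is not the minimum. Hence lambda > 0 and x + y = 121.
Try x > 0, y > 0 (so mu_x = mu_y = 0): y = lambda, x = lambda => x = y = lambda
x + y = 121 => 2*lambda = 121 => lambda = 121/2
x* = y* = 121/2 > 0, consistent with mu_x = mu_y = 0.
(Any feasible point with x = 0 or y = 0 has f = 0 > -14641/4, so the minimum is not on those boundaries.)
min(-xy) = -14641/4 (i.e. max xy = 14641/4)
Multipliers: lambda = 121/2, mu_x = 0, mu_y = 0
Complementary slackness: lambda*(x + y - 121) = 121/2*(121/2 + 121/2 - 121) = 0, mu_x*x = 0*121/2 = 0, mu_y*y = 0*121/2 = 0. Satisfied.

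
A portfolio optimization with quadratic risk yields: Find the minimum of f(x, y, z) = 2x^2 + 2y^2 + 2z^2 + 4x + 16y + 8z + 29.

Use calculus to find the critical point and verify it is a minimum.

f(x,y,z) = 2x^2 + 2y^2 + 2z^2 + 4x + 16y + 8z + 29
df/dx = 4x + (4) = 0 => x = -1
df/dy = 4y + (16) = 0 => y = -4
df/dz = 4z + (8) = 0 => z = -2
f(-1,-4,-2) = 2*(-1)^2 + 2*(-4)^2 + 2*(-2)^2 + 4*(-1) + 16*(-4) + 8*(-2) + 29 = -13
Hessian is diagonal with entries 4, 4, 4 > 0, confirmed minimum.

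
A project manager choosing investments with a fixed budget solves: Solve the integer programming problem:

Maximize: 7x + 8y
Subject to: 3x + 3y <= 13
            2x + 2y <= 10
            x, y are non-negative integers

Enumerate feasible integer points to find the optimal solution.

Constraint 1: 3x + 3y <= 13
Constraint 2: 2x + 2y <= 10
Feasible x range (need y >= 0): 0 <= x <= min(13/3, 10/2) => x in {0, ..., 4}.
Enumerate feasible integer points row by row (the coefficient of y is 8 > 0, so for each x the largest feasible y gives the best value):
  x = 0: y <= min((13 - 3*0)/3, (10 - 2*0)/2) => y in {0, ..., 4}; best 7*0 + 8*4 = 32
  x = 1: y <= min((13 - 3*1)/3, (10 - 2*1)/2) => y in {0, ..., 3}; best 7*1 + 8*3 = 31
  x = 2: y <= min((13 - 3*2)/3, (10 - 2*2)/2) => y in {0, ..., 2}; best 7*2 + 8*2 = 30
  x = 3: y <= min((13 - 3*3)/3, (10 - 2*3)/2) => y in {0, ..., 1}; best 7*3 + 8*1 = 29
  x = 4: y <= min((13 - 3*4)/3, (10 - 2*4)/2) => y in {0}; best 7*4 + 8*0 = 28
The maximum 7x + 8y = 32 is achieved at x = 0, y = 4.
Check: 3*0 + 3*4 = 12 <= 13 and 2*0 + 2*4 = 8 <= 10.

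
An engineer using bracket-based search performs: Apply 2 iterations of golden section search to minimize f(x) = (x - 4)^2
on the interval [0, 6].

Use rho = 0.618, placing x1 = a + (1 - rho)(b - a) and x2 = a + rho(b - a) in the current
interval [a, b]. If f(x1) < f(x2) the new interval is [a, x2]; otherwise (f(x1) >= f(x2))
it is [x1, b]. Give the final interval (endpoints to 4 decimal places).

Golden section search for min of f(x) = (x - 4)^2 on [0, 6].
Each step: x1 = a + (1 - rho)(b - a), x2 = a + rho(b - a); if f(x1) < f(x2) keep [a, x2], otherwise keep [x1, b].
Step 1: [0.0000, 6.0000], x1=2.2920 (f=2.9173), x2=3.7080 (f=0.0853); f(x1) > f(x2) => keep [2.2920, 6.0000]
Step 2: [2.2920, 6.0000], x1=3.7085 (f=0.0850), x2=4.5835 (f=0.3405); f(x1) < f(x2) => keep [2.2920, 4.5835]
Final interval: [2.2920, 4.5835]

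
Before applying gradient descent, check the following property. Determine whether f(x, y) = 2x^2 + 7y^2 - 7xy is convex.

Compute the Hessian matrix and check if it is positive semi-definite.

f(x,y) = 2x^2 + 7y^2 - 7xy
Hessian H = [[4, -7], [-7, 14]]
trace(H) = 18, det(H) = 7
Eigenvalues: (18 +/- sqrt(296)) / 2 = 17.6, 0.3977
Since both eigenvalues > 0, f is convex.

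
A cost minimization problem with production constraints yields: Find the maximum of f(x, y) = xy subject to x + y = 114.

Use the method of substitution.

Substitute y = 114 - x into f(x,y) = xy:
g(x) = x(114 - x) = 114x - x^2
g'(x) = 114 - 2x = 0  =>  x = 57
y = 114 - 57 = 57
Maximum value = 57 * 57 = 3249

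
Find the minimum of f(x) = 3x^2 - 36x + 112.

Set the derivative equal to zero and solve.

f(x) = 3x^2 - 36x + 112
f'(x) = 6x + (-36) = 0
x = 36/6 = 6
f(6) = 4
Since f''(x) = 6 > 0, this is a minimum.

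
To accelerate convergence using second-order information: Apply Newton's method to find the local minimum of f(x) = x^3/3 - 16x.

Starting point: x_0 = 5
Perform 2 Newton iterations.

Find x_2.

f(x) = x^3/3 - 16x
f'(x) = x^2 - 16, f''(x) = 2x
Newton update: x_{n+1} = x_n - (x_n^2 - 16)/(2*x_n)
Step 1: x_0 = 5, f'=9, f''=10, x_1 = 41/10
Step 2: x_1 = 41/10, f'=81/100, f''=41/5, x_2 = 3281/820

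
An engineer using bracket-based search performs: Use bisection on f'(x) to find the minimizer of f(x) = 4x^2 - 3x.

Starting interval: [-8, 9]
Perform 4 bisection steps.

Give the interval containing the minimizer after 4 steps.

Finding critical point of f(x) = 4x^2 - 3x using bisection on f'(x) = 8x + -3.
f'(x) = 0 when x = 3/8.
Starting interval: [-8, 9]
Step 1: mid = 1/2, f'(mid) = 1, new interval = [-8, 1/2]
Step 2: mid = -15/4, f'(mid) = -33, new interval = [-15/4, 1/2]
Step 3: mid = -13/8, f'(mid) = -16, new interval = [-13/8, 1/2]
Step 4: mid = -9/16, f'(mid) = -15/2, new interval = [-9/16, 1/2]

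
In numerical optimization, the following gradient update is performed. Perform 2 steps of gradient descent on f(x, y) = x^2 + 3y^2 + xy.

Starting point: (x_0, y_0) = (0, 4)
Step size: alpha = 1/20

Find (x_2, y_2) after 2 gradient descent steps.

f(x,y) = x^2 + 3y^2 + xy
grad_x = 2x + 1y, grad_y = 6y + 1x
Step 1: grad = (4, 24), (-1/5, 14/5)
Step 2: grad = (12/5, 83/5), (-8/25, 197/100)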